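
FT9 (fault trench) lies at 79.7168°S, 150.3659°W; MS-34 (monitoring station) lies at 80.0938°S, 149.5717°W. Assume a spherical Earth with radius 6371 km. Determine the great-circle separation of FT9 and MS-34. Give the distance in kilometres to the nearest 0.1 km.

Δφ = -0.3770°,  Δλ = 0.7942°
a = sin²(Δφ/2) + cos φ₁ cos φ₂ sin²(Δλ/2) = 0.000012
c = 2·arcsin(√a) = 0.007014 rad = 0.4019°
d = R·c = 6371 × 0.007014 = 44.7 km

44.7 km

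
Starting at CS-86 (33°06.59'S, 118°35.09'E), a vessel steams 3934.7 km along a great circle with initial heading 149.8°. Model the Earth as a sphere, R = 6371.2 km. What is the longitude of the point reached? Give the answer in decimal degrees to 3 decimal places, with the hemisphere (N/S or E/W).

CS-86: φ = -33.10983°, λ = +118.58483°
δ = d/R = 3934.7/6371.2 = 0.617576 rad
φ₂ = arcsin(sin φ₁ cos δ + cos φ₁ sin δ cos θ)
   = arcsin(-0.54625·0.81528 + 0.83762·0.57906·-0.86427) = -59.83133°
λ₂ = λ₁ + atan2(sin θ sin δ cos φ₁, cos δ − sin φ₁ sin φ₂) = 154.00762°

154.008°E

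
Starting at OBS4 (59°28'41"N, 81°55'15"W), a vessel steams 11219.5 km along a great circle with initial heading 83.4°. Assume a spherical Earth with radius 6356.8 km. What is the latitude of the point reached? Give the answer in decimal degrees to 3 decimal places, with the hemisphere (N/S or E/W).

OBS4: φ = +59.47806°, λ = -81.92083°
δ = d/R = 11219.5/6356.8 = 1.764960 rad
φ₂ = arcsin(sin φ₁ cos δ + cos φ₁ sin δ cos θ)
   = arcsin(0.86143·-0.19295 + 0.50787·0.98121·0.11494) = -6.25390°
λ₂ = λ₁ + atan2(sin θ sin δ cos φ₁, cos δ − sin φ₁ sin φ₂) = 19.40042°

6.254°S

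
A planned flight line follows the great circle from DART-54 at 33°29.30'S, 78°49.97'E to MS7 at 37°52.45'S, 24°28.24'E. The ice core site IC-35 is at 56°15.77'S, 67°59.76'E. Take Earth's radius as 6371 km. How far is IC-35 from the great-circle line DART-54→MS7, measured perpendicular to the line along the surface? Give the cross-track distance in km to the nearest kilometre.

2110 km

DART-54: φ = -33.48833°, λ = +78.83283°
MS7: φ = -37.87417°, λ = +24.47067°
IC-35: φ = -56.26283°, λ = +67.99600°
δ₁₃ = central angle DART-54→IC-35 = 0.418314 rad  (haversine)
θ₁₃ = bearing DART-54→IC-35 = 194.895°,  θ₁₂ = bearing DART-54→MS7 = 248.073°
dₓₜ = R·arcsin(sin δ₁₃ · sin(θ₁₃ − θ₁₂)) = 6371·arcsin(0.40622·sin(-53.178°)) = -2110.084 km
|dₓₜ| = 2110.084 km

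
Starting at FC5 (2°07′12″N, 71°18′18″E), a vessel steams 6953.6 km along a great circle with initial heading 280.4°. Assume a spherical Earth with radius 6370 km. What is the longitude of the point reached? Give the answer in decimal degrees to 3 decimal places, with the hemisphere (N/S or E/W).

FC5: φ = +2.12000°, λ = +71.30500°
δ = d/R = 6953.6/6370 = 1.091617 rad
φ₂ = arcsin(sin φ₁ cos δ + cos φ₁ sin δ cos θ)
   = arcsin(0.03699·0.46105 + 0.99932·0.88737·0.18052) = 10.20285°
λ₂ = λ₁ + atan2(sin θ sin δ cos φ₁, cos δ − sin φ₁ sin φ₂) = 8.82882°

8.829°E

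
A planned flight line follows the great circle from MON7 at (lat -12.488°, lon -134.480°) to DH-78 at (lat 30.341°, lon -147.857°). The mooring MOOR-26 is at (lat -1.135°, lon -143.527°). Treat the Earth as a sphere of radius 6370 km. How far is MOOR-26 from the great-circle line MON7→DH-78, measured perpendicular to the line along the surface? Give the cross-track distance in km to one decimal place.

δ₁₃ = central angle MON7→MOOR-26 = 0.252506 rad  (haversine)
θ₁₃ = bearing MON7→MOOR-26 = 321.003°,  θ₁₂ = bearing MON7→DH-78 = 343.516°
dₓₜ = R·arcsin(sin δ₁₃ · sin(θ₁₃ − θ₁₂)) = 6370·arcsin(0.24983·sin(-22.513°)) = -610.270 km
|dₓₜ| = 610.270 km

610.3 km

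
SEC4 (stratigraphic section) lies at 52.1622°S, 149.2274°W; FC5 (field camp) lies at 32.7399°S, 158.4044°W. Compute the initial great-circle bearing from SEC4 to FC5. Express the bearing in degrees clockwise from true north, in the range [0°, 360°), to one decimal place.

337.5°

Δλ = -9.1770°
y = sin Δλ · cos φ₂ = -0.134148
x = cos φ₁ sin φ₂ − sin φ₁ cos φ₂ cos Δλ = 0.324026
θ = atan2(y, x) = -22.4898° → 337.5102° (mod 360°)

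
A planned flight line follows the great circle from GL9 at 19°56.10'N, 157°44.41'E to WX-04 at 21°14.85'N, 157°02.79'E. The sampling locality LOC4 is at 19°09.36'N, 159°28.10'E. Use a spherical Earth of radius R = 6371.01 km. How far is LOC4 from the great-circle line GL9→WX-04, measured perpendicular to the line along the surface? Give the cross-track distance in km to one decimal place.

GL9: φ = +19.93500°, λ = +157.74017°
WX-04: φ = +21.24750°, λ = +157.04650°
LOC4: φ = +19.15600°, λ = +159.46833°
δ₁₃ = central angle GL9→LOC4 = 0.031508 rad  (haversine)
θ₁₃ = bearing GL9→LOC4 = 115.272°,  θ₁₂ = bearing GL9→WX-04 = 333.798°
dₓₜ = R·arcsin(sin δ₁₃ · sin(θ₁₃ − θ₁₂)) = 6371.01·arcsin(0.03150·sin(-218.525°)) = 125.020 km
|dₓₜ| = 125.020 km

125.0 km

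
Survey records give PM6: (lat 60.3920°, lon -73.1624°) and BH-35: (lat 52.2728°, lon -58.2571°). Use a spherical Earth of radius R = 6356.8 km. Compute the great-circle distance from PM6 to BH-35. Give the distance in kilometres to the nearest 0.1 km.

1279.7 km

Δφ = -8.1192°,  Δλ = 14.9053°
a = sin²(Δφ/2) + cos φ₁ cos φ₂ sin²(Δλ/2) = 0.010098
c = 2·arcsin(√a) = 0.201317 rad = 11.5346°
d = R·c = 6356.8 × 0.201317 = 1279.7 km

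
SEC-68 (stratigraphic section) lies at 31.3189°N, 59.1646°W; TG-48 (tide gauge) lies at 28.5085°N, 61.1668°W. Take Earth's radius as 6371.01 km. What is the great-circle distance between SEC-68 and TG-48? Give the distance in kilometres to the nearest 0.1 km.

Δφ = -2.8104°,  Δλ = -2.0022°
a = sin²(Δφ/2) + cos φ₁ cos φ₂ sin²(Δλ/2) = 0.000831
c = 2·arcsin(√a) = 0.057646 rad = 3.3029°
d = R·c = 6371.01 × 0.057646 = 367.3 km

367.3 km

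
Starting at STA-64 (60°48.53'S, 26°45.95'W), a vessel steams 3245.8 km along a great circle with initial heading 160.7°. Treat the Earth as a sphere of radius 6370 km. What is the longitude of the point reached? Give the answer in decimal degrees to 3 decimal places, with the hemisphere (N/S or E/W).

54.813°E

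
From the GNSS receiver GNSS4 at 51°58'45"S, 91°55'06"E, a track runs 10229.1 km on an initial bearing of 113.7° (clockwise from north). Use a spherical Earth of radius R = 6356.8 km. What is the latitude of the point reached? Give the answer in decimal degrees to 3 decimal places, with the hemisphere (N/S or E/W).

GNSS4: φ = -51.97917°, λ = +91.91833°
δ = d/R = 10229.1/6356.8 = 1.609159 rad
φ₂ = arcsin(sin φ₁ cos δ + cos φ₁ sin δ cos θ)
   = arcsin(-0.78779·-0.03835 + 0.61595·0.99926·-0.40195) = -12.54362°
λ₂ = λ₁ + atan2(sin θ sin δ cos φ₁, cos δ − sin φ₁ sin φ₂) = -157.69496°

12.544°S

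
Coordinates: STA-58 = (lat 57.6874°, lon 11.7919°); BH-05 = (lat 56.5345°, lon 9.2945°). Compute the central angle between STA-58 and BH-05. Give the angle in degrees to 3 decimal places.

1.780°

Δφ = -1.1529°,  Δλ = -2.4974°
a = sin²(Δφ/2) + cos φ₁ cos φ₂ sin²(Δλ/2) = 0.000241
c = 2·arcsin(√a) = 0.031063 rad = 1.7798°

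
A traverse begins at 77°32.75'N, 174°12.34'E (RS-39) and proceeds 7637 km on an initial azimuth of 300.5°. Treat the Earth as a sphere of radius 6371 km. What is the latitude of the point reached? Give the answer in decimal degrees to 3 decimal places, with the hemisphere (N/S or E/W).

RS-39: φ = +77.54583°, λ = +174.20567°
δ = d/R = 7637/6371 = 1.198713 rad
φ₂ = arcsin(sin φ₁ cos δ + cos φ₁ sin δ cos θ)
   = arcsin(0.97647·0.36356 + 0.21566·0.93157·0.50754) = 27.19159°
λ₂ = λ₁ + atan2(sin θ sin δ cos φ₁, cos δ − sin φ₁ sin φ₂) = 58.68097°

27.192°N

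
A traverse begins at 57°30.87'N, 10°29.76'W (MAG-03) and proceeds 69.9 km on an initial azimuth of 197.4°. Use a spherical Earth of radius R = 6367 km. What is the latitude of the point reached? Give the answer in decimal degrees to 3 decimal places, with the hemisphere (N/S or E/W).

MAG-03: φ = +57.51450°, λ = -10.49600°
δ = d/R = 69.9/6367 = 0.010978 rad
φ₂ = arcsin(sin φ₁ cos δ + cos φ₁ sin δ cos θ)
   = arcsin(0.84353·0.99994 + 0.53709·0.01098·-0.95424) = 56.91379°
λ₂ = λ₁ + atan2(sin θ sin δ cos φ₁, cos δ − sin φ₁ sin φ₂) = -10.84057°

56.914°N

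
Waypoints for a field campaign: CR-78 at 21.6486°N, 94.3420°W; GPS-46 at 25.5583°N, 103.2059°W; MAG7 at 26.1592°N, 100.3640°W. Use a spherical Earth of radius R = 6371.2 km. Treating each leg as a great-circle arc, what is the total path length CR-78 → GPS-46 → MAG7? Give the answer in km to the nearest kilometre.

1294 km

CR-78→GPS-46: c = 0.157270 rad, d = 1002.00 km
GPS-46→MAG7: c = 0.045849 rad, d = 292.11 km
Total = 1002.00 + 292.11 = 1294.11 km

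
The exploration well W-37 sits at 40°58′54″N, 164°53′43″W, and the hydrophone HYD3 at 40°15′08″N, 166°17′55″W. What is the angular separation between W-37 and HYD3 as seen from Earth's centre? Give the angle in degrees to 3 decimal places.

1.291°

W-37: φ = +40.98167°, λ = -164.89528°
HYD3: φ = +40.25222°, λ = -166.29861°
Δφ = -0.7294°,  Δλ = -1.4033°
a = sin²(Δφ/2) + cos φ₁ cos φ₂ sin²(Δλ/2) = 0.000127
c = 2·arcsin(√a) = 0.022533 rad = 1.2910°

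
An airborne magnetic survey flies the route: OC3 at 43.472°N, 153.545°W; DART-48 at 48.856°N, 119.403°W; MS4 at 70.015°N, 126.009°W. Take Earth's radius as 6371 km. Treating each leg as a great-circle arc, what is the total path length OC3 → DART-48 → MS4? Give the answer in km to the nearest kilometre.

5052 km

OC3→DART-48: c = 0.419498 rad, d = 2672.62 km
DART-48→MS4: c = 0.373409 rad, d = 2378.99 km
Total = 2672.62 + 2378.99 = 5051.61 km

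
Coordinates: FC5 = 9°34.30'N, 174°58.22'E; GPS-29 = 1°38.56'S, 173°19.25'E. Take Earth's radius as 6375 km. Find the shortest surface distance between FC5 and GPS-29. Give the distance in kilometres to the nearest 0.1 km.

1261.1 km

FC5: φ = +9.57167°, λ = +174.97033°
GPS-29: φ = -1.64267°, λ = +173.32083°
Δφ = -11.2143°,  Δλ = -1.6495°
a = sin²(Δφ/2) + cos φ₁ cos φ₂ sin²(Δλ/2) = 0.009751
c = 2·arcsin(√a) = 0.197816 rad = 11.3340°
d = R·c = 6375 × 0.197816 = 1261.1 km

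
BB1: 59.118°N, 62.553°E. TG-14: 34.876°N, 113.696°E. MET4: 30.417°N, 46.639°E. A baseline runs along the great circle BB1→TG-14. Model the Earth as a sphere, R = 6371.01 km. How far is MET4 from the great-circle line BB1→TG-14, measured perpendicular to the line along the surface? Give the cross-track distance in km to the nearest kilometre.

δ₁₃ = central angle BB1→MET4 = 0.535186 rad  (haversine)
θ₁₃ = bearing BB1→MET4 = 207.622°,  θ₁₂ = bearing BB1→TG-14 = 103.063°
dₓₜ = R·arcsin(sin δ₁₃ · sin(θ₁₃ − θ₁₂)) = 6371.01·arcsin(0.51000·sin(104.559°)) = 3289.057 km
|dₓₜ| = 3289.057 km

3289 km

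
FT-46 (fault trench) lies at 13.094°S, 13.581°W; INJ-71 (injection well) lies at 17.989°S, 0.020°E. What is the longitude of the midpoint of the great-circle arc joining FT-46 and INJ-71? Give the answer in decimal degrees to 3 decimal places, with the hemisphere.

6.862°W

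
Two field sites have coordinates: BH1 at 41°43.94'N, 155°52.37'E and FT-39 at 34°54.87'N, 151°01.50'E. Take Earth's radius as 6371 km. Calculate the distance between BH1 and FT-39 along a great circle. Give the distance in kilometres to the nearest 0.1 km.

867.7 km

BH1: φ = +41.73233°, λ = +155.87283°
FT-39: φ = +34.91450°, λ = +151.02500°
Δφ = -6.8178°,  Δλ = -4.8478°
a = sin²(Δφ/2) + cos φ₁ cos φ₂ sin²(Δλ/2) = 0.004630
c = 2·arcsin(√a) = 0.136197 rad = 7.8035°
d = R·c = 6371 × 0.136197 = 867.7 km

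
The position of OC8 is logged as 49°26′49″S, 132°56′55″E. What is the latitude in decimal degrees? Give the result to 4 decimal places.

49° + 26′/60 + 49″/3600 = 49 + 0.43333 + 0.01361 = 49.4469°

49.4469°S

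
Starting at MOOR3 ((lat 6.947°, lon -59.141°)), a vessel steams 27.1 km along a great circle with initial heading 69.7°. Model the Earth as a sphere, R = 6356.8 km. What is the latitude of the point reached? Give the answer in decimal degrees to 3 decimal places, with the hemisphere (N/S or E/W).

7.032°N

δ = d/R = 27.1/6356.8 = 0.004263 rad
φ₂ = arcsin(sin φ₁ cos δ + cos φ₁ sin δ cos θ)
   = arcsin(0.12095·0.99999 + 0.99266·0.00426·0.34694) = 7.03169°
λ₂ = λ₁ + atan2(sin θ sin δ cos φ₁, cos δ − sin φ₁ sin φ₂) = -58.91017°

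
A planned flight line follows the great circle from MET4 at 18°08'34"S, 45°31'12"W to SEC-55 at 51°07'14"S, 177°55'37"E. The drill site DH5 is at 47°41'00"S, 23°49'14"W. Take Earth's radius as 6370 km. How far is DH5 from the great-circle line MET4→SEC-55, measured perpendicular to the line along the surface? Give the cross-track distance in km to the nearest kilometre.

2951 km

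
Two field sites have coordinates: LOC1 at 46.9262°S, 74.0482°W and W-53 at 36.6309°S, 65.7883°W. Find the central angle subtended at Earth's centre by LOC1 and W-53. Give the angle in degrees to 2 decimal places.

Δφ = 10.2953°,  Δλ = 8.2599°
a = sin²(Δφ/2) + cos φ₁ cos φ₂ sin²(Δλ/2) = 0.010893
c = 2·arcsin(√a) = 0.209118 rad = 11.9816°

11.98°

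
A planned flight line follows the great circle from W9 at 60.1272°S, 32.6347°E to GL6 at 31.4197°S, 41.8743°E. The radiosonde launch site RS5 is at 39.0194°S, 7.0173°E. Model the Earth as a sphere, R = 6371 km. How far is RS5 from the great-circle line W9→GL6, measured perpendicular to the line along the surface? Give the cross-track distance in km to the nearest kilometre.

δ₁₃ = central angle W9→RS5 = 0.462666 rad  (haversine)
θ₁₃ = bearing W9→RS5 = 311.183°,  θ₁₂ = bearing W9→GL6 = 16.229°
dₓₜ = R·arcsin(sin δ₁₃ · sin(θ₁₃ − θ₁₂)) = 6371·arcsin(0.44634·sin(294.954°)) = -2654.253 km
|dₓₜ| = 2654.253 km

2654 km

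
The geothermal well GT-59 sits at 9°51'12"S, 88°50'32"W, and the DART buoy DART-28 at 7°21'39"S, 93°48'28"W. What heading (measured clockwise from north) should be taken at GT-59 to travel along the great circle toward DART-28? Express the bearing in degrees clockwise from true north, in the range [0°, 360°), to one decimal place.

296.5°

GT-59: φ = -9.85333°, λ = -88.84222°
DART-28: φ = -7.36083°, λ = -93.80778°
Δλ = -4.9656°
y = sin Δλ · cos φ₂ = -0.085844
x = cos φ₁ sin φ₂ − sin φ₁ cos φ₂ cos Δλ = 0.042852
θ = atan2(y, x) = -63.4724° → 296.5276° (mod 360°)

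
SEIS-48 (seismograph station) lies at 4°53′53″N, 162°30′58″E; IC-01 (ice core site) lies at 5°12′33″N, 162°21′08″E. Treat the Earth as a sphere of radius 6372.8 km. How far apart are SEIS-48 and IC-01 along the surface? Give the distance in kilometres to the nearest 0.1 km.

SEIS-48: φ = +4.89806°, λ = +162.51611°
IC-01: φ = +5.20917°, λ = +162.35222°
Δφ = 0.3111°,  Δλ = -0.1639°
a = sin²(Δφ/2) + cos φ₁ cos φ₂ sin²(Δλ/2) = 0.000009
c = 2·arcsin(√a) = 0.006132 rad = 0.3513°
d = R·c = 6372.8 × 0.006132 = 39.1 km

39.1 km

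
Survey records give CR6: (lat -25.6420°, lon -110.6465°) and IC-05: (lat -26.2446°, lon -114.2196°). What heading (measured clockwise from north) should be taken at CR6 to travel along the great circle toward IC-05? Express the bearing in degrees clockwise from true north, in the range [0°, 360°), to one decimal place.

258.6°

Δλ = -3.5731°
y = sin Δλ · cos φ₂ = -0.055897
x = cos φ₁ sin φ₂ − sin φ₁ cos φ₂ cos Δλ = -0.011272
θ = atan2(y, x) = -101.4007° → 258.5993° (mod 360°)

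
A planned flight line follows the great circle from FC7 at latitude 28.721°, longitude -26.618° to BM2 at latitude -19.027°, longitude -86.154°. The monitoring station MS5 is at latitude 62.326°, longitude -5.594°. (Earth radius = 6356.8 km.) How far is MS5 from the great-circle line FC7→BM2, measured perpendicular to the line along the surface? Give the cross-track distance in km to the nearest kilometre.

2553 km

δ₁₃ = central angle FC7→MS5 = 0.633840 rad  (haversine)
θ₁₃ = bearing FC7→MS5 = 16.340°,  θ₁₂ = bearing FC7→BM2 = 237.645°
dₓₜ = R·arcsin(sin δ₁₃ · sin(θ₁₃ − θ₁₂)) = 6356.8·arcsin(0.59224·sin(-221.305°)) = 2553.072 km
|dₓₜ| = 2553.072 km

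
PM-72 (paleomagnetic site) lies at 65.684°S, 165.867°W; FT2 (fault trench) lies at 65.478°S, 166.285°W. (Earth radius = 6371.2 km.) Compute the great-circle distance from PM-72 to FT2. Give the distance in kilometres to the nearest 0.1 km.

29.9 km

Δφ = 0.2060°,  Δλ = -0.4180°
a = sin²(Δφ/2) + cos φ₁ cos φ₂ sin²(Δλ/2) = 0.000006
c = 2·arcsin(√a) = 0.004693 rad = 0.2689°
d = R·c = 6371.2 × 0.004693 = 29.9 km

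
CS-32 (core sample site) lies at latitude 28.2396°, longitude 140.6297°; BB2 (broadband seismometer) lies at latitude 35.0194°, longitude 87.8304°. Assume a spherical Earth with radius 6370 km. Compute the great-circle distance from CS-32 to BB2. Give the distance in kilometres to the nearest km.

4997 km

Δφ = 6.7798°,  Δλ = -52.7993°
a = sin²(Δφ/2) + cos φ₁ cos φ₂ sin²(Δλ/2) = 0.146130
c = 2·arcsin(√a) = 0.784503 rad = 44.9487°
d = R·c = 6370 × 0.784503 = 4997.3 km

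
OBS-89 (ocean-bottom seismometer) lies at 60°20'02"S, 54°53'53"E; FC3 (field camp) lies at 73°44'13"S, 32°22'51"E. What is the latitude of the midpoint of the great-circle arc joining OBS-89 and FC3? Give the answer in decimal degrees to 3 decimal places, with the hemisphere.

OBS-89: φ = -60.33389°, λ = +54.89806°
FC3: φ = -73.73694°, λ = +32.38083°
Bx = cos φ₂ cos Δλ = 0.258698,  By = cos φ₂ sin Δλ = -0.107247
φₘ = atan2(sin φ₁ + sin φ₂, √((cos φ₁ + Bx)² + By²)) = -67.40177°
λₘ = λ₁ + atan2(By, cos φ₁ + Bx) = 46.79894°

67.402°S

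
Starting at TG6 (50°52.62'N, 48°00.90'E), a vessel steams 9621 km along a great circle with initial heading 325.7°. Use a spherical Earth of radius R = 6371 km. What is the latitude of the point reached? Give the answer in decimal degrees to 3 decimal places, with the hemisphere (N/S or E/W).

34.565°N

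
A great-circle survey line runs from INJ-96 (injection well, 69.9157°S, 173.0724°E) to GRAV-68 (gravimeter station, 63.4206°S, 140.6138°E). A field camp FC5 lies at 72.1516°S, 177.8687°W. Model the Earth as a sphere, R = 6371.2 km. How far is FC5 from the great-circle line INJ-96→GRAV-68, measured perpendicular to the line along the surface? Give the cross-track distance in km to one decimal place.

206.7 km

δ₁₃ = central angle INJ-96→FC5 = 0.064418 rad  (haversine)
θ₁₃ = bearing INJ-96→FC5 = 131.439°,  θ₁₂ = bearing INJ-96→GRAV-68 = 281.182°
dₓₜ = R·arcsin(sin δ₁₃ · sin(θ₁₃ − θ₁₂)) = 6371.2·arcsin(0.06437·sin(-149.743°)) = -206.699 km
|dₓₜ| = 206.699 km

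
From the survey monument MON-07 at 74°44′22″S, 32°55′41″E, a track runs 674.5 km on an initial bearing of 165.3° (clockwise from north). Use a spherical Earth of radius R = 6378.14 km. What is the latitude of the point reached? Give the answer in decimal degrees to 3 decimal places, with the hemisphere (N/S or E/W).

80.478°S

MON-07: φ = -74.73944°, λ = +32.92806°
δ = d/R = 674.5/6378.14 = 0.105752 rad
φ₂ = arcsin(sin φ₁ cos δ + cos φ₁ sin δ cos θ)
   = arcsin(-0.96474·0.99441 + 0.26321·0.10555·-0.96727) = -80.47826°
λ₂ = λ₁ + atan2(sin θ sin δ cos φ₁, cos δ − sin φ₁ sin φ₂) = 42.24651°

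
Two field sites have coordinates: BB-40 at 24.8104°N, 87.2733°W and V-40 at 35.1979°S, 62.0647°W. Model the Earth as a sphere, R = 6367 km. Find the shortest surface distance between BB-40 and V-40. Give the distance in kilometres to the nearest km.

Δφ = -60.0083°,  Δλ = 25.2086°
a = sin²(Δφ/2) + cos φ₁ cos φ₂ sin²(Δλ/2) = 0.285383
c = 2·arcsin(√a) = 1.127153 rad = 64.5811°
d = R·c = 6367 × 1.127153 = 7176.6 km

7177 km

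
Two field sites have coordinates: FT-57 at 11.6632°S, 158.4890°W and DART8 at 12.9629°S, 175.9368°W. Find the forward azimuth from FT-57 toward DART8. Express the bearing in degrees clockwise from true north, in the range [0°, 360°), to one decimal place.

Δλ = -17.4478°
y = sin Δλ · cos φ₂ = -0.292196
x = cos φ₁ sin φ₂ − sin φ₁ cos φ₂ cos Δλ = -0.031746
θ = atan2(y, x) = -96.2007° → 263.7993° (mod 360°)

263.8°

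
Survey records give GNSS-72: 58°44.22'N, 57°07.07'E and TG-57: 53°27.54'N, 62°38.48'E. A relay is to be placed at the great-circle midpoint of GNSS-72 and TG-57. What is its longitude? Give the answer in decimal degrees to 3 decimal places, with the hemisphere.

GNSS-72: φ = +58.73700°, λ = +57.11783°
TG-57: φ = +53.45900°, λ = +62.64133°
Bx = cos φ₂ cos Δλ = 0.592633,  By = cos φ₂ sin Δλ = 0.057309
φₘ = atan2(sin φ₁ + sin φ₂, √((cos φ₁ + Bx)² + By²)) = 56.12867°
λₘ = λ₁ + atan2(By, cos φ₁ + Bx) = 60.06915°

60.069°E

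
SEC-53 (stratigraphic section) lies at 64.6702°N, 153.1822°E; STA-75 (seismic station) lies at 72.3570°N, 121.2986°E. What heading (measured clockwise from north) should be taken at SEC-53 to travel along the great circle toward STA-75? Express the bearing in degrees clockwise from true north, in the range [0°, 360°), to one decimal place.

317.6°

Δλ = -31.8836°
y = sin Δλ · cos φ₂ = -0.160088
x = cos φ₁ sin φ₂ − sin φ₁ cos φ₂ cos Δλ = 0.175090
θ = atan2(y, x) = -42.4373° → 317.5627° (mod 360°)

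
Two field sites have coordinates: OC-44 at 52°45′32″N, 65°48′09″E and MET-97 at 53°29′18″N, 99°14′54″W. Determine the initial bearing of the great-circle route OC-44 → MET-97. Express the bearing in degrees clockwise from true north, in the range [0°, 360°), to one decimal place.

OC-44: φ = +52.75889°, λ = +65.80250°
MET-97: φ = +53.48833°, λ = -99.24833°
Δλ = -165.0508°
y = sin Δλ · cos φ₂ = -0.153484
x = cos φ₁ sin φ₂ − sin φ₁ cos φ₂ cos Δλ = 0.944032
θ = atan2(y, x) = -9.2345° → 350.7655° (mod 360°)

350.8°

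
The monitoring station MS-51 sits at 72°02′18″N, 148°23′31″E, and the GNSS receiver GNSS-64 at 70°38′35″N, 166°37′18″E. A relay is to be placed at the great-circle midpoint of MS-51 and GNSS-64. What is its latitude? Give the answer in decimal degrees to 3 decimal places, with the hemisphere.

71.560°N

MS-51: φ = +72.03833°, λ = +148.39194°
GNSS-64: φ = +70.64306°, λ = +166.62167°
Bx = cos φ₂ cos Δλ = 0.314817,  By = cos φ₂ sin Δλ = 0.103687
φₘ = atan2(sin φ₁ + sin φ₂, √((cos φ₁ + Bx)² + By²)) = 71.56000°
λₘ = λ₁ + atan2(By, cos φ₁ + Bx) = 157.83827°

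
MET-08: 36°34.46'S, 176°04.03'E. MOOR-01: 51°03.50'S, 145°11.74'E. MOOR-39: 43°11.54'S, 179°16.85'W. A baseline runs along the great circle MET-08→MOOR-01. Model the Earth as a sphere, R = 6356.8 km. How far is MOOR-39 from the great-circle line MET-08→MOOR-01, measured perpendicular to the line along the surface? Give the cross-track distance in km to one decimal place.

800.0 km

MET-08: φ = -36.57433°, λ = +176.06717°
MOOR-01: φ = -51.05833°, λ = +145.19567°
MOOR-39: φ = -43.19233°, λ = -179.28083°
δ₁₃ = central angle MET-08→MOOR-39 = 0.131183 rad  (haversine)
θ₁₃ = bearing MET-08→MOOR-39 = 153.126°,  θ₁₂ = bearing MET-08→MOOR-01 = 226.770°
dₓₜ = R·arcsin(sin δ₁₃ · sin(θ₁₃ − θ₁₂)) = 6356.8·arcsin(0.13081·sin(-73.644°)) = -799.977 km
|dₓₜ| = 799.977 km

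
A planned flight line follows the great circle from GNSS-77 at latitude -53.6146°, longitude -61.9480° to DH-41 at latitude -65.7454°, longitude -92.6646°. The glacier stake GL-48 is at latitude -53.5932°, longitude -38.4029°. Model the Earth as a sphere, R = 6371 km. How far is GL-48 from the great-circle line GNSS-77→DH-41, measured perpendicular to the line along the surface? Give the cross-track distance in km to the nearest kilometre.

1338 km

δ₁₃ = central angle GNSS-77→GL-48 = 0.242720 rad  (haversine)
θ₁₃ = bearing GNSS-77→GL-48 = 99.437°,  θ₁₂ = bearing GNSS-77→DH-41 = 219.280°
dₓₜ = R·arcsin(sin δ₁₃ · sin(θ₁₃ − θ₁₂)) = 6371·arcsin(0.24034·sin(-119.844°)) = -1337.982 km
|dₓₜ| = 1337.982 km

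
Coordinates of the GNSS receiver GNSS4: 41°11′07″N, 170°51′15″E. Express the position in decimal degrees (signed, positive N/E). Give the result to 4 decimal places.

lat: 41.1853° N → +41.1853°
lon: 170.8542° E → +170.8542°

+41.1853°, +170.8542°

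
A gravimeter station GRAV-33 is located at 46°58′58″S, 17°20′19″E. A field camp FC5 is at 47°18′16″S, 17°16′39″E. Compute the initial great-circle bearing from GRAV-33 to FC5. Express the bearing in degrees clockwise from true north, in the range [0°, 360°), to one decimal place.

187.3°

GRAV-33: φ = -46.98278°, λ = +17.33861°
FC5: φ = -47.30444°, λ = +17.27750°
Δλ = -0.0611°
y = sin Δλ · cos φ₂ = -0.000723
x = cos φ₁ sin φ₂ − sin φ₁ cos φ₂ cos Δλ = -0.005614
θ = atan2(y, x) = -172.6595° → 187.3405° (mod 360°)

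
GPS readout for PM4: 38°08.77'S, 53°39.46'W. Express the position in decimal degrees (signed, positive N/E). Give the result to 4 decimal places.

-38.1462°, -53.6577°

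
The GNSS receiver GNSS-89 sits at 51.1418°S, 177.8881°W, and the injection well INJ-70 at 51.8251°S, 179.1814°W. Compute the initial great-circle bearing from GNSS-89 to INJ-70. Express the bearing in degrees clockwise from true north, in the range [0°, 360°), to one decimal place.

Δλ = -1.2933°
y = sin Δλ · cos φ₂ = -0.013950
x = cos φ₁ sin φ₂ − sin φ₁ cos φ₂ cos Δλ = -0.012048
θ = atan2(y, x) = -130.8162° → 229.1838° (mod 360°)

229.2°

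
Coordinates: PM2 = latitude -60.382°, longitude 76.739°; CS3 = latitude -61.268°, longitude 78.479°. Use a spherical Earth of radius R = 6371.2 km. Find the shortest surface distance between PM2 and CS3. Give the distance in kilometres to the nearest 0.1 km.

136.4 km

Δφ = -0.8860°,  Δλ = 1.7400°
a = sin²(Δφ/2) + cos φ₁ cos φ₂ sin²(Δλ/2) = 0.000115
c = 2·arcsin(√a) = 0.021406 rad = 1.2265°
d = R·c = 6371.2 × 0.021406 = 136.4 km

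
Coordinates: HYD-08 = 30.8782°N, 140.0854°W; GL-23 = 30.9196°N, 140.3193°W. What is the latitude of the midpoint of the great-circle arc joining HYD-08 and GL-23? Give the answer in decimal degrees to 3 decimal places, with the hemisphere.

Bx = cos φ₂ cos Δλ = 0.857882,  By = cos φ₂ sin Δλ = -0.003502
φₘ = atan2(sin φ₁ + sin φ₂, √((cos φ₁ + Bx)² + By²)) = 30.89895°
λₘ = λ₁ + atan2(By, cos φ₁ + Bx) = -140.20232°

30.899°N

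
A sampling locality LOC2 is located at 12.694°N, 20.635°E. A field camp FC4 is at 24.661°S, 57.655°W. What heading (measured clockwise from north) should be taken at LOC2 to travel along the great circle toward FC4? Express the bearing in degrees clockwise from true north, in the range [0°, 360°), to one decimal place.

243.3°

Δλ = -78.2900°
y = sin Δλ · cos φ₂ = -0.889878
x = cos φ₁ sin φ₂ − sin φ₁ cos φ₂ cos Δλ = -0.447581
θ = atan2(y, x) = -116.7010° → 243.2990° (mod 360°)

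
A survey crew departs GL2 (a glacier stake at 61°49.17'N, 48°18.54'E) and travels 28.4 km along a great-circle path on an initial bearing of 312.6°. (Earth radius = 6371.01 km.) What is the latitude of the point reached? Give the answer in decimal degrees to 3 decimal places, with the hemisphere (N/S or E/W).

61.992°N

GL2: φ = +61.81950°, λ = +48.30900°
δ = d/R = 28.4/6371.01 = 0.004458 rad
φ₂ = arcsin(sin φ₁ cos δ + cos φ₁ sin δ cos θ)
   = arcsin(0.88146·0.99999 + 0.47225·0.00446·0.67688) = 61.99180°
λ₂ = λ₁ + atan2(sin θ sin δ cos φ₁, cos δ − sin φ₁ sin φ₂) = 47.90865°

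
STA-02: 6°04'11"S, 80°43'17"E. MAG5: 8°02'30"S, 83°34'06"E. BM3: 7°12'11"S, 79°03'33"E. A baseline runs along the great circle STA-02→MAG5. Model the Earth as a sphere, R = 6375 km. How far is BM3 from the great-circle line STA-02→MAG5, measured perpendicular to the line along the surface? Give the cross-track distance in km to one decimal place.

208.9 km

STA-02: φ = -6.06972°, λ = +80.72139°
MAG5: φ = -8.04167°, λ = +83.56833°
BM3: φ = -7.20306°, λ = +79.05917°
δ₁₃ = central angle STA-02→BM3 = 0.034952 rad  (haversine)
θ₁₃ = bearing STA-02→BM3 = 235.440°,  θ₁₂ = bearing STA-02→MAG5 = 125.081°
dₓₜ = R·arcsin(sin δ₁₃ · sin(θ₁₃ − θ₁₂)) = 6375·arcsin(0.03494·sin(110.359°)) = 208.895 km
|dₓₜ| = 208.895 km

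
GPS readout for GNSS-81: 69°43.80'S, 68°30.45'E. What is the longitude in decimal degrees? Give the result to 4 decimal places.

68° + 30.45′/60 = 68 + 0.50750 = 68.5075°

68.5075°E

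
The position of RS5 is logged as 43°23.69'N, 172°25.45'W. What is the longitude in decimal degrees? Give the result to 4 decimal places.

172° + 25.45′/60 = 172 + 0.42417 = 172.4242°

172.4242°W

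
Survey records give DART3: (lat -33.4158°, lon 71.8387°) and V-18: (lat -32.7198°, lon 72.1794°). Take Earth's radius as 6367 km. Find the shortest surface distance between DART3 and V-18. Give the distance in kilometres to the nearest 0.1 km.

Δφ = 0.6960°,  Δλ = 0.3407°
a = sin²(Δφ/2) + cos φ₁ cos φ₂ sin²(Δλ/2) = 0.000043
c = 2·arcsin(√a) = 0.013130 rad = 0.7523°
d = R·c = 6367 × 0.013130 = 83.6 km

83.6 km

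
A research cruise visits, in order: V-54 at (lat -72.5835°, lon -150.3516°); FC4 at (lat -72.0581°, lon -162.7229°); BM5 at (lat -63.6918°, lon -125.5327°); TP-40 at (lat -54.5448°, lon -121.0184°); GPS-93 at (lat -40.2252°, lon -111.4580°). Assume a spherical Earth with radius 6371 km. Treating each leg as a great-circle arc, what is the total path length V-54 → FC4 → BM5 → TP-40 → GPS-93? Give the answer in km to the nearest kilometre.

4985 km

V-54→FC4: c = 0.066089 rad, d = 421.05 km
FC4→BM5: c = 0.278049 rad, d = 1771.45 km
BM5→TP-40: c = 0.164587 rad, d = 1048.58 km
TP-40→GPS-93: c = 0.273691 rad, d = 1743.68 km
Total = 421.05 + 1771.45 + 1048.58 + 1743.68 = 4984.77 km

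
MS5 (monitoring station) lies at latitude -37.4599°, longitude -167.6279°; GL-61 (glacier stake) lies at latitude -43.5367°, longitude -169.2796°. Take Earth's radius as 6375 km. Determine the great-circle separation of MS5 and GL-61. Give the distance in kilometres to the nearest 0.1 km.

Δφ = -6.0768°,  Δλ = -1.6517°
a = sin²(Δφ/2) + cos φ₁ cos φ₂ sin²(Δλ/2) = 0.002929
c = 2·arcsin(√a) = 0.108295 rad = 6.2049°
d = R·c = 6375 × 0.108295 = 690.4 km

690.4 km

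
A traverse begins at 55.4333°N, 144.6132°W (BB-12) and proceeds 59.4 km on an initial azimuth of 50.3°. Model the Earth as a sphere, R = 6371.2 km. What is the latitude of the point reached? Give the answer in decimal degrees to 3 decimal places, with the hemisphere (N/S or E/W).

55.772°N

δ = d/R = 59.4/6371.2 = 0.009323 rad
φ₂ = arcsin(sin φ₁ cos δ + cos φ₁ sin δ cos θ)
   = arcsin(0.82347·0.99996 + 0.56737·0.00932·0.63877) = 55.77236°
λ₂ = λ₁ + atan2(sin θ sin δ cos φ₁, cos δ − sin φ₁ sin φ₂) = -143.88250°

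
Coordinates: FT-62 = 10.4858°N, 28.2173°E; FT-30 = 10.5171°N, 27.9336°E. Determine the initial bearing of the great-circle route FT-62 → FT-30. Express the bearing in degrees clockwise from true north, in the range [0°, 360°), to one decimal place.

276.4°

Δλ = -0.2837°
y = sin Δλ · cos φ₂ = -0.004868
x = cos φ₁ sin φ₂ − sin φ₁ cos φ₂ cos Δλ = 0.000548
θ = atan2(y, x) = -83.5719° → 276.4281° (mod 360°)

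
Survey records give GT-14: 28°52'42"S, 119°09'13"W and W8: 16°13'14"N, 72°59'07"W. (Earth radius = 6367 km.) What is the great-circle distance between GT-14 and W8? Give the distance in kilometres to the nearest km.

7048 km

GT-14: φ = -28.87833°, λ = -119.15361°
W8: φ = +16.22056°, λ = -72.98528°
Δφ = 45.0989°,  Δλ = 46.1683°
a = sin²(Δφ/2) + cos φ₁ cos φ₂ sin²(Δλ/2) = 0.276311
c = 2·arcsin(√a) = 1.106966 rad = 63.4245°
d = R·c = 6367 × 1.106966 = 7048.0 km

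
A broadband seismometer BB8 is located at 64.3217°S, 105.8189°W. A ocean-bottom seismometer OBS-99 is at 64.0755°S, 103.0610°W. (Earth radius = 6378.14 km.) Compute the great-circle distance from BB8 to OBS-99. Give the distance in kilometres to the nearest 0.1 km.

136.4 km

Δφ = 0.2462°,  Δλ = 2.7579°
a = sin²(Δφ/2) + cos φ₁ cos φ₂ sin²(Δλ/2) = 0.000114
c = 2·arcsin(√a) = 0.021385 rad = 1.2253°
d = R·c = 6378.14 × 0.021385 = 136.4 km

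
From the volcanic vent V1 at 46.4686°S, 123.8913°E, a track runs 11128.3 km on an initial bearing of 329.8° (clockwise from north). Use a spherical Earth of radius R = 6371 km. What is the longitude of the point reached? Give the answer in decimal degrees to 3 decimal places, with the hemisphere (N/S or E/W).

78.957°E

δ = d/R = 11128.3/6371 = 1.746712 rad
φ₂ = arcsin(sin φ₁ cos δ + cos φ₁ sin δ cos θ)
   = arcsin(-0.72500·-0.17501 + 0.68875·0.98457·0.86427) = 45.47670°
λ₂ = λ₁ + atan2(sin θ sin δ cos φ₁, cos δ − sin φ₁ sin φ₂) = 78.95667°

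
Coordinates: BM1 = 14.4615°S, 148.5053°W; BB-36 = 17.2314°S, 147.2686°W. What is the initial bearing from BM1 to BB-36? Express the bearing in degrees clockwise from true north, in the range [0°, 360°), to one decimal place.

156.9°

Δλ = 1.2367°
y = sin Δλ · cos φ₂ = 0.020614
x = cos φ₁ sin φ₂ − sin φ₁ cos φ₂ cos Δλ = -0.048381
θ = atan2(y, x) = 156.9220° → 156.9220° (mod 360°)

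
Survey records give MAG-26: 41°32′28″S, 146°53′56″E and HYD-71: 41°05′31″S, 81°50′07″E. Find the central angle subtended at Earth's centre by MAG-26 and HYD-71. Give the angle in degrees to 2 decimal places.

47.65°

MAG-26: φ = -41.54111°, λ = +146.89889°
HYD-71: φ = -41.09194°, λ = +81.83528°
Δφ = 0.4492°,  Δλ = -65.0636°
a = sin²(Δφ/2) + cos φ₁ cos φ₂ sin²(Δλ/2) = 0.163149
c = 2·arcsin(√a) = 0.831589 rad = 47.6465°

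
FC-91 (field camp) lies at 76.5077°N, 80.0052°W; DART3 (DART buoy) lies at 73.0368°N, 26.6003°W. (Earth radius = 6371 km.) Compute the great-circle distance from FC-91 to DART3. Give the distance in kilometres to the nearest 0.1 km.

Δφ = -3.4709°,  Δλ = 53.4049°
a = sin²(Δφ/2) + cos φ₁ cos φ₂ sin²(Δλ/2) = 0.014662
c = 2·arcsin(√a) = 0.242771 rad = 13.9098°
d = R·c = 6371 × 0.242771 = 1546.7 km

1546.7 km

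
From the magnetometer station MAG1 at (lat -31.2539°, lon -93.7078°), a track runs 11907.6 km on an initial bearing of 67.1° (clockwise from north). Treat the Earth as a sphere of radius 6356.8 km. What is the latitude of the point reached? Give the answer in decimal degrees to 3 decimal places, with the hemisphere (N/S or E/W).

δ = d/R = 11907.6/6356.8 = 1.873207 rad
φ₂ = arcsin(sin φ₁ cos δ + cos φ₁ sin δ cos θ)
   = arcsin(-0.51883·-0.29782 + 0.85488·0.95462·0.38912) = 28.16921°
λ₂ = λ₁ + atan2(sin θ sin δ cos φ₁, cos δ − sin φ₁ sin φ₂) = 0.31686°

28.169°N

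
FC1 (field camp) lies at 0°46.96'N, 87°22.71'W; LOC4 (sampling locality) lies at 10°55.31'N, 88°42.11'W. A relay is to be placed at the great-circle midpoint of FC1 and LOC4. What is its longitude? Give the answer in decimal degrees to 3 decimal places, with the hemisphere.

FC1: φ = +0.78267°, λ = -87.37850°
LOC4: φ = +10.92183°, λ = -88.70183°
Bx = cos φ₂ cos Δλ = 0.981625,  By = cos φ₂ sin Δλ = -0.022676
φₘ = atan2(sin φ₁ + sin φ₂, √((cos φ₁ + Bx)² + By²)) = 5.85264°
λₘ = λ₁ + atan2(By, cos φ₁ + Bx) = -88.03415°

88.034°W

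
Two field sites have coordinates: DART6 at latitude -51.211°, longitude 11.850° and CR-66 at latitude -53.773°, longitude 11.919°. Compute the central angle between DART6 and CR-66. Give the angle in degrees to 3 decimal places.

2.562°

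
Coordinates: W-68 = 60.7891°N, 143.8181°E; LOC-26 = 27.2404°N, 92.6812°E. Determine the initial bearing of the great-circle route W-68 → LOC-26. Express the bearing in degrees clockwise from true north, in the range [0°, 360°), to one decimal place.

249.2°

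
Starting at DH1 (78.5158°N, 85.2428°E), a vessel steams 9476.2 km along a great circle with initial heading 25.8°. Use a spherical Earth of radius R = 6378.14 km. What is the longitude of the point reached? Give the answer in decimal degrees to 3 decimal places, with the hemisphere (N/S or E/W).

121.458°W

δ = d/R = 9476.2/6378.14 = 1.485731 rad
φ₂ = arcsin(sin φ₁ cos δ + cos φ₁ sin δ cos θ)
   = arcsin(0.97998·0.08496 + 0.19910·0.99638·0.90032) = 15.18076°
λ₂ = λ₁ + atan2(sin θ sin δ cos φ₁, cos δ − sin φ₁ sin φ₂) = -121.45837°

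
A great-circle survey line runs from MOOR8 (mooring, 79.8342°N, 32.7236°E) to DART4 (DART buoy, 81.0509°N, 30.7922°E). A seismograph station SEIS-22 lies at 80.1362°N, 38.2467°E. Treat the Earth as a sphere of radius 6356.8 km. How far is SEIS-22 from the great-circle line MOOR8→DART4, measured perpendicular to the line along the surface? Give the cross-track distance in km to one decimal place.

δ₁₃ = central angle MOOR8→SEIS-22 = 0.017565 rad  (haversine)
θ₁₃ = bearing MOOR8→SEIS-22 = 69.839°,  θ₁₂ = bearing MOOR8→DART4 = 346.185°
dₓₜ = R·arcsin(sin δ₁₃ · sin(θ₁₃ − θ₁₂)) = 6356.8·arcsin(0.01756·sin(-276.347°)) = 110.972 km
|dₓₜ| = 110.972 km

111.0 km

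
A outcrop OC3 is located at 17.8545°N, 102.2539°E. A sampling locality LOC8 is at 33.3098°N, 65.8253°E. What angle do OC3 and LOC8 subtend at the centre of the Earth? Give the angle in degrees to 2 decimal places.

36.06°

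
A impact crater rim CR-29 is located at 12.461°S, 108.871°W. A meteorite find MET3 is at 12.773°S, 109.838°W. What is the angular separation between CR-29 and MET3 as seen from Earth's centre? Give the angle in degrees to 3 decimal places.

0.994°

Δφ = -0.3120°,  Δλ = -0.9670°
a = sin²(Δφ/2) + cos φ₁ cos φ₂ sin²(Δλ/2) = 0.000075
c = 2·arcsin(√a) = 0.017347 rad = 0.9939°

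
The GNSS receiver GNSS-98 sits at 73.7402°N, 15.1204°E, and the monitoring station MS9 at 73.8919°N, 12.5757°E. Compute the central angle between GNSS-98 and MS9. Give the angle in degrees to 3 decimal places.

0.725°

Δφ = 0.1517°,  Δλ = -2.5447°
a = sin²(Δφ/2) + cos φ₁ cos φ₂ sin²(Δλ/2) = 0.000040
c = 2·arcsin(√a) = 0.012658 rad = 0.7252°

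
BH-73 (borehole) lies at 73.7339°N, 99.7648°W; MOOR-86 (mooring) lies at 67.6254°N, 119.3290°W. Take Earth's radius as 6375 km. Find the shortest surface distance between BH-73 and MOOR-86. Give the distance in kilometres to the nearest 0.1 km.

981.7 km

Δφ = -6.1085°,  Δλ = -19.5642°
a = sin²(Δφ/2) + cos φ₁ cos φ₂ sin²(Δλ/2) = 0.005917
c = 2·arcsin(√a) = 0.153993 rad = 8.8231°
d = R·c = 6375 × 0.153993 = 981.7 km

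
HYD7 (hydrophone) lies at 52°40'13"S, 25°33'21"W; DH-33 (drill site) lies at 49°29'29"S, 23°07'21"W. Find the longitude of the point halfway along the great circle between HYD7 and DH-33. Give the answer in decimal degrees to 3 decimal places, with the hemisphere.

HYD7: φ = -52.67028°, λ = -25.55583°
DH-33: φ = -49.49139°, λ = -23.12250°
Bx = cos φ₂ cos Δλ = 0.648977,  By = cos φ₂ sin Δλ = 0.027578
φₘ = atan2(sin φ₁ + sin φ₂, √((cos φ₁ + Bx)² + By²)) = -51.08714°
λₘ = λ₁ + atan2(By, cos φ₁ + Bx) = -24.29735°

24.297°W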